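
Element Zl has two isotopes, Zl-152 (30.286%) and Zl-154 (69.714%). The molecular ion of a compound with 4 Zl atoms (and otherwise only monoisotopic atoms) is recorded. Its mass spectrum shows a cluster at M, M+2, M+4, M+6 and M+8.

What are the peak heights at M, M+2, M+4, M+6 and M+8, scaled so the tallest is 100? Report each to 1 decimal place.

2.0 : 18.9 : 65.2 : 100.0 : 57.5

Expanding (0.30286 + 0.69714)^4:
P(M) = 0.30286^4 = 0.008413
P(M+2) = 4 × 0.30286^3 × 0.69714^1 = 0.077465
P(M+4) = 6 × 0.30286^2 × 0.69714^2 = 0.267470
P(M+6) = 4 × 0.30286^1 × 0.69714^3 = 0.410452
P(M+8) = 0.69714^4 = 0.236200
The M+6 peak is largest (0.410452); scaling to 100 gives 2.0 : 18.9 : 65.2 : 100.0 : 57.5.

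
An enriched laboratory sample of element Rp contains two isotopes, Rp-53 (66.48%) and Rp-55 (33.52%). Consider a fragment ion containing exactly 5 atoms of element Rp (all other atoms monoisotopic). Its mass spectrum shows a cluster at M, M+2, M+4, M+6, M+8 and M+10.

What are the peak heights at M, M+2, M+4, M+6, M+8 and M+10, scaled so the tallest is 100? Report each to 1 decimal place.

39.3 : 99.2 : 100.0 : 50.4 : 12.7 : 1.3

Expanding (0.6648 + 0.3352)^5:
P(M) = 0.6648^5 = 0.129854
P(M+2) = 5 × 0.6648^4 × 0.3352^1 = 0.327369
P(M+4) = 10 × 0.6648^3 × 0.3352^2 = 0.330127
P(M+6) = 10 × 0.6648^2 × 0.3352^3 = 0.166454
P(M+8) = 5 × 0.6648^1 × 0.3352^4 = 0.041964
P(M+10) = 0.3352^5 = 0.004232
The M+4 peak is largest (0.330127); scaling to 100 gives 39.3 : 99.2 : 100.0 : 50.4 : 12.7 : 1.3.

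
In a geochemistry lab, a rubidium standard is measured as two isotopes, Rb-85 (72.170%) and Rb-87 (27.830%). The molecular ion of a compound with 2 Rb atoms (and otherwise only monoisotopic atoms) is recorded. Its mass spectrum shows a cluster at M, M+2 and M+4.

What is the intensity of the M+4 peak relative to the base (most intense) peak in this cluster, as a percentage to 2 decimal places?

14.87%

Binomial terms of (0.72170 + 0.27830)^2: M 0.5209, M+2 0.4017, M+4 0.0775 → M is the base peak.
P(M) = C(2,0) × 0.72170^2 × 0.27830^0 = 1 × 0.52085089 × 1.0000 = 0.520851 (base)
P(M+4) = C(2,2) × 0.72170^0 × 0.27830^2 = 1 × 1.0000 × 0.07745089 = 0.077451
Relative intensity = 0.077451 / 0.520851 × 100 = 14.87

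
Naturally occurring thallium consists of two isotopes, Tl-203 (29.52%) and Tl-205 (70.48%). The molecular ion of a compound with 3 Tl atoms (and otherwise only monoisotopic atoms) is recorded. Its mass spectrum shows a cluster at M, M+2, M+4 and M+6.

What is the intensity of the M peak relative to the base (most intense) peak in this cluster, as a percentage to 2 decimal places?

Binomial terms of (0.2952 + 0.7048)^3: M 0.0257, M+2 0.1843, M+4 0.4399, M+6 0.3501 → M+4 is the base peak.
P(M+4) = C(3,2) × 0.2952^1 × 0.7048^2 = 3 × 0.2952 × 0.49674304 = 0.439916 (base)
P(M) = C(3,0) × 0.2952^3 × 0.7048^0 = 1 × 0.02572463 × 1.0000 = 0.025725
Relative intensity = 0.025725 / 0.439916 × 100 = 5.85

5.85%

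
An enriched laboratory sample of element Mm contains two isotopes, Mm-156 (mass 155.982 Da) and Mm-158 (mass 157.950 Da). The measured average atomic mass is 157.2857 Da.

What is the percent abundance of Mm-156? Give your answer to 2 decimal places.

With x = fraction of Mm-156 (so Mm-158 is 1 − x):
155.982·x + 157.950·(1 − x) = 157.2857
(155.982 − 157.950)·x = 157.2857 − 157.950
x = -0.6643 / -1.968 = 0.33755 → 33.76% Mm-156, 66.24% Mm-158.

33.76%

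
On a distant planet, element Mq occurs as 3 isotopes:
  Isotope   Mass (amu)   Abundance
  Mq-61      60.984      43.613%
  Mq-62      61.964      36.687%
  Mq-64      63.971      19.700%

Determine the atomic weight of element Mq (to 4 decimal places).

61.9320 amu

The abundance-weighted mean is 0.43613 × 60.984 + 0.36687 × 61.964 + 0.19700 × 63.971
= 26.59695 + 22.73273 + 12.60229 = 61.93197 amu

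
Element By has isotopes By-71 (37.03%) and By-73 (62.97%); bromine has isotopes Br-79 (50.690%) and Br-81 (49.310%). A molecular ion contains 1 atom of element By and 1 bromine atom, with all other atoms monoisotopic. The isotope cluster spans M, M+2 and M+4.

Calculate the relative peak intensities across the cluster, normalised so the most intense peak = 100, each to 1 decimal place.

Element By pattern (n=1): 0.3703 : 0.6297
Bromine pattern (n=1): 0.5069 : 0.4931
Convolve the two distributions (both contribute in 2-u steps):
  M: 0.3703×0.5069 = 0.187705
  M+2: 0.3703×0.4931 + 0.6297×0.5069 = 0.501790
  M+4: 0.6297×0.4931 = 0.310505
Scale to base peak (0.501790) = 100: 37.4 : 100.0 : 61.9

37.4 : 100.0 : 61.9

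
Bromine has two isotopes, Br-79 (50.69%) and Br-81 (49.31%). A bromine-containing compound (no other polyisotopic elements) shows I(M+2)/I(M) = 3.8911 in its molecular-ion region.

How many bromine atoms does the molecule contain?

With n Br atoms, P(M+2)/P(M) = C(n,1)·p^(n−1)q / p^n = n·q/p = n · 0.4931/0.5069.
n = 3.8911 × 0.5069/0.4931 = 4.00 ≈ 4

4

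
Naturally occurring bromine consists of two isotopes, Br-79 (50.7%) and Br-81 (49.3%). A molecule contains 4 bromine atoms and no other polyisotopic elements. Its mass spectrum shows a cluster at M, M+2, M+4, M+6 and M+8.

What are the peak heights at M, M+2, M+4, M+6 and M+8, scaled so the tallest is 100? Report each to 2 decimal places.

17.63 : 68.56 : 100.00 : 64.83 : 15.76

The 4 Br atoms are independent, so intensities follow the terms of (0.507 + 0.493)^4.
P(M) = 0.507^4 = 0.066074
P(M+2) = 4 × 0.507^3 × 0.493^1 = 0.256999
P(M+4) = 6 × 0.507^2 × 0.493^2 = 0.374853
P(M+6) = 4 × 0.507^1 × 0.493^3 = 0.243001
P(M+8) = 0.493^4 = 0.059073
The M+4 peak is largest (0.374853); scaling to 100 gives 17.63 : 68.56 : 100.00 : 64.83 : 15.76.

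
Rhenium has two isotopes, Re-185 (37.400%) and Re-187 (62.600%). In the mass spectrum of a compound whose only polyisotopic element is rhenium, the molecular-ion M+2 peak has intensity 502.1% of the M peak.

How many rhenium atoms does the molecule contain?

For n independent Re atoms, I(M+2)/I(M) = n · (abundance Re-187) / (abundance Re-185) = n · 0.62600/0.37400.
n = 5.021 × 0.37400/0.62600 = 3.00 ≈ 3

3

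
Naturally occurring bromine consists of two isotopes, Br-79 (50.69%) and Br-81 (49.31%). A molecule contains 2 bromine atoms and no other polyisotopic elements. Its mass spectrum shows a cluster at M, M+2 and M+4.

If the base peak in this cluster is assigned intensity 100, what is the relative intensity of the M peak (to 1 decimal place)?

51.4

(0.5069 + 0.4931)^2 gives M 0.2569, M+2 0.4999, M+4 0.2431; the largest is M+2.
P(M+2) = C(2,1) × 0.5069^1 × 0.4931^1 = 2 × 0.5069 × 0.4931 = 0.499905 (base)
P(M) = C(2,0) × 0.5069^2 × 0.4931^0 = 1 × 0.25694761 × 1.0000 = 0.256948
Relative intensity = 0.256948 / 0.499905 × 100 = 51.4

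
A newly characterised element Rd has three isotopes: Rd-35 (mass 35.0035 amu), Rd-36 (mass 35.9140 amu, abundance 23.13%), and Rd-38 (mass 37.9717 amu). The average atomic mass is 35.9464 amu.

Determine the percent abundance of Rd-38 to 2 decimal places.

24.67%

Let x and y be the fractions of Rd-35 and Rd-38. Then x + y = 1 − 0.2313 = 0.7687 and 35.0035x + 37.9717y = 35.9464 − 0.2313×35.9140 = 27.6394918.
Substituting: 35.0035x + 37.9717(0.7687 − x) = 27.6394918
(35.0035 − 37.9717)x = -1.54935399  ⇒  x = 0.52198, y = 0.24672
Rd-35: 52.20%, Rd-38: 24.67%.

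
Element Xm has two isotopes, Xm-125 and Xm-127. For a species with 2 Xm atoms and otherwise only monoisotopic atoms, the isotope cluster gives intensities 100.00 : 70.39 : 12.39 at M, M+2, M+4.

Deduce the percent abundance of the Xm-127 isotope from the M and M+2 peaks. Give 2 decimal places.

Let p = fractional abundance of Xm-125. I(M+2)/I(M) = [C(2,1)·p^1·(1−p)] / p^2 = 2·(1−p)/p = 70.39/100.00 = 0.7039
(1−p)/p = 0.7039/2 = 0.3519  ⇒  p = 1/(1 + 0.3519) = 0.7397
Xm-125: 73.97%, Xm-127: 26.03%.

26.03%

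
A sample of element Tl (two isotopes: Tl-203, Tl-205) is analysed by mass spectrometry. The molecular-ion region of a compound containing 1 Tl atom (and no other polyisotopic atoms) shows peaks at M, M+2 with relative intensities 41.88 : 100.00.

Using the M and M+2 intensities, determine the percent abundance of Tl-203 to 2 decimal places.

Write p for the Tl-203 fraction. I(M+2)/I(M) = [C(1,1)·p^0·(1−p)] / p^1 = 1·(1−p)/p = 100.00/41.88 = 2.3878
(1−p)/p = 2.3878/1 = 2.3878  ⇒  p = 1/(1 + 2.3878) = 0.2952
Tl-203: 29.52%, Tl-205: 70.48%.

29.52%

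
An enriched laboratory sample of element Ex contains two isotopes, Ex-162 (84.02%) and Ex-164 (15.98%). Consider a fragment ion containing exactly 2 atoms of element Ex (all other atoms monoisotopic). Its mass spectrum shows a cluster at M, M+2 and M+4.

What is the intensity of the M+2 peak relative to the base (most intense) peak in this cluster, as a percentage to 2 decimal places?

Term probabilities: M 0.7059, M+2 0.2685, M+4 0.0255. Base peak = M.
P(M) = C(2,0) × 0.8402^2 × 0.1598^0 = 1 × 0.70593604 × 1.0000 = 0.705936 (base)
P(M+2) = C(2,1) × 0.8402^1 × 0.1598^1 = 2 × 0.8402 × 0.1598 = 0.268528
Relative intensity = 0.268528 / 0.705936 × 100 = 38.04

38.04%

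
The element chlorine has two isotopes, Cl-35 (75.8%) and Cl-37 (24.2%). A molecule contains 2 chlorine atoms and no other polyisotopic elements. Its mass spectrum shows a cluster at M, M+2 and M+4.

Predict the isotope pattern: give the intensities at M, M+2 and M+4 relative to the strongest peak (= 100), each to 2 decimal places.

Expanding (0.758 + 0.242)^2:
P(M) = 0.758^2 = 0.574564
P(M+2) = 2 × 0.758^1 × 0.242^1 = 0.366872
P(M+4) = 0.242^2 = 0.058564
The M peak is largest (0.574564); scaling to 100 gives 100.00 : 63.85 : 10.19.

100.00 : 63.85 : 10.19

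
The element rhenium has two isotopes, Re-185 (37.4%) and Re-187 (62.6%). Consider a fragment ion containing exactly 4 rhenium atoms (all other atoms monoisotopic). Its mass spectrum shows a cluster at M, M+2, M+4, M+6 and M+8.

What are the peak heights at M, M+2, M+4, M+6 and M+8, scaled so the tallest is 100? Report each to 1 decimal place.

5.3 : 35.7 : 89.6 : 100.0 : 41.8

Expanding (0.374 + 0.626)^4:
P(M) = 0.374^4 = 0.019565
P(M+2) = 4 × 0.374^3 × 0.626^1 = 0.130993
P(M+4) = 6 × 0.374^2 × 0.626^2 = 0.328884
P(M+6) = 4 × 0.374^1 × 0.626^3 = 0.366990
P(M+8) = 0.626^4 = 0.153567
The M+6 peak is largest (0.366990); scaling to 100 gives 5.3 : 35.7 : 89.6 : 100.0 : 41.8.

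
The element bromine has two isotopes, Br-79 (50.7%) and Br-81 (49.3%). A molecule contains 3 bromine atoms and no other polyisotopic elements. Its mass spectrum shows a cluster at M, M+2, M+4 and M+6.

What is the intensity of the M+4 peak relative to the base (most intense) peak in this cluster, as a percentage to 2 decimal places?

97.24%

(0.507 + 0.493)^3 gives M 0.1303, M+2 0.3802, M+4 0.3697, M+6 0.1198; the largest is M+2.
P(M+2) = C(3,1) × 0.507^2 × 0.493^1 = 3 × 0.257049 × 0.4930 = 0.380175 (base)
P(M+4) = C(3,2) × 0.507^1 × 0.493^2 = 3 × 0.5070 × 0.243049 = 0.369678
Relative intensity = 0.369678 / 0.380175 × 100 = 97.24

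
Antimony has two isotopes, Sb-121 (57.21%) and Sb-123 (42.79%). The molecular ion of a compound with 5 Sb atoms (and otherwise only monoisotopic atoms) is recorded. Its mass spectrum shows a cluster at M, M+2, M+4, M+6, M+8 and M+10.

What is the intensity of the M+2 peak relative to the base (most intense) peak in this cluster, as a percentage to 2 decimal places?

66.85%

(0.5721 + 0.4279)^5 gives M 0.0613, M+2 0.2292, M+4 0.3428, M+6 0.2564, M+8 0.0959, M+10 0.0143; the largest is M+4.
P(M+4) = C(5,2) × 0.5721^3 × 0.4279^2 = 10 × 0.18724742 × 0.18309841 = 0.342847 (base)
P(M+2) = C(5,1) × 0.5721^4 × 0.4279^1 = 5 × 0.10712425 × 0.4279 = 0.229192
Relative intensity = 0.229192 / 0.342847 × 100 = 66.85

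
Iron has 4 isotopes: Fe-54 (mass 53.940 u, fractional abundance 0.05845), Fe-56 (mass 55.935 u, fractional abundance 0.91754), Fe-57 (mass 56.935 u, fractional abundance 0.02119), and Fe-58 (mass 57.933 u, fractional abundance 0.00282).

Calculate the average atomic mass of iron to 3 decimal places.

55.845 u

Ar = Σ fᵢ·mᵢ = 0.05845 × 53.940 + 0.91754 × 55.935 + 0.02119 × 56.935 + 0.00282 × 57.933
= 3.1528 + 51.3226 + 1.2065 + 0.1634 = 55.8453 u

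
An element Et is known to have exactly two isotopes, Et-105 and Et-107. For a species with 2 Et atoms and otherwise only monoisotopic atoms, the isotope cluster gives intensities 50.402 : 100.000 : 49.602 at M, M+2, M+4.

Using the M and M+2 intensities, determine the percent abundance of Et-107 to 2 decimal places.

49.80%

Write p for the Et-105 fraction. I(M+2)/I(M) = [C(2,1)·p^1·(1−p)] / p^2 = 2·(1−p)/p = 100.000/50.402 = 1.9840
(1−p)/p = 1.9840/2 = 0.9920  ⇒  p = 1/(1 + 0.9920) = 0.5020
Et-105: 50.20%, Et-107: 49.80%.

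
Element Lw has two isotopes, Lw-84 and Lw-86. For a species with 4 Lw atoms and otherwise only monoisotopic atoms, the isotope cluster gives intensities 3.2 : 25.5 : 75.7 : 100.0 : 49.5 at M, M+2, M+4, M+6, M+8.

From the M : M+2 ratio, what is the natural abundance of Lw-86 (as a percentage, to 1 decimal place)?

If p is the fraction of Lw that is Lw-84, then I(M+2)/I(M) = [C(4,1)·p^3·(1−p)] / p^4 = 4·(1−p)/p = 25.5/3.2 = 7.9688
(1−p)/p = 7.9688/4 = 1.9922  ⇒  p = 1/(1 + 1.9922) = 0.3342
Lw-84: 33.4%, Lw-86: 66.6%.

66.6%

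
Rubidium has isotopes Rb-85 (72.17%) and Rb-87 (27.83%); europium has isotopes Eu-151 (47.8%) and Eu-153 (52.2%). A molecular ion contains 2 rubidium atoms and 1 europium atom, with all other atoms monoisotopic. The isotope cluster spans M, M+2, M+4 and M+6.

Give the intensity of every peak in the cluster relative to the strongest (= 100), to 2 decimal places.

53.67 : 100.00 : 53.18 : 8.72

Rubidium pattern (n=2): 0.52085089 : 0.40169822 : 0.07745089
Europium pattern (n=1): 0.4780 : 0.5220
Convolve the two distributions (both contribute in 2-u steps):
  M: 0.52085089×0.4780 = 0.248967
  M+2: 0.52085089×0.5220 + 0.40169822×0.4780 = 0.463896
  M+4: 0.40169822×0.5220 + 0.07745089×0.4780 = 0.246708
  M+6: 0.07745089×0.5220 = 0.040429
Scale to base peak (0.463896) = 100: 53.67 : 100.00 : 53.18 : 8.72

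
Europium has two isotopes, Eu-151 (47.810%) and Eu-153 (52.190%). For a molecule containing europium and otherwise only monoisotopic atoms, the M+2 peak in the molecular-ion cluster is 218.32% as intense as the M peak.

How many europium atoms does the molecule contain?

2

For n independent Eu atoms, I(M+2)/I(M) = n · (abundance Eu-153) / (abundance Eu-151) = n · 0.52190/0.47810.
n = 2.1832 × 0.47810/0.52190 = 2.00 ≈ 2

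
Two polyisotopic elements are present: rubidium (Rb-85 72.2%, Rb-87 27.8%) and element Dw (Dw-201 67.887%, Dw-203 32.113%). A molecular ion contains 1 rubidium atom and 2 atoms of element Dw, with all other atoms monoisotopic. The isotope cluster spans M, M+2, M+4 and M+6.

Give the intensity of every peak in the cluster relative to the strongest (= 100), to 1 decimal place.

75.1 : 100.0 : 44.2 : 6.5

Rubidium pattern (n=1): 0.7220 : 0.2780
Element Dw pattern (n=2): 0.46086448 : 0.43601105 : 0.10312448
Convolve the two distributions (both contribute in 2-u steps):
  M: 0.7220×0.46086448 = 0.332744
  M+2: 0.7220×0.43601105 + 0.2780×0.46086448 = 0.442920
  M+4: 0.7220×0.10312448 + 0.2780×0.43601105 = 0.195667
  M+6: 0.2780×0.10312448 = 0.028669
Scale to base peak (0.442920) = 100: 75.1 : 100.0 : 44.2 : 6.5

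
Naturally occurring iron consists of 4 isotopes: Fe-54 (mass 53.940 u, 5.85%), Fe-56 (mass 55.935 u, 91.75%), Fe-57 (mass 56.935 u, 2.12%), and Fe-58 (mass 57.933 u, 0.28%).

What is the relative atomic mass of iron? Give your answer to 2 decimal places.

55.85 u

Weight each isotope mass by its fractional abundance: 0.0585 × 53.940 + 0.9175 × 55.935 + 0.0212 × 56.935 + 0.0028 × 57.933
= 3.1555 + 51.3204 + 1.2070 + 0.1622 = 55.8451 u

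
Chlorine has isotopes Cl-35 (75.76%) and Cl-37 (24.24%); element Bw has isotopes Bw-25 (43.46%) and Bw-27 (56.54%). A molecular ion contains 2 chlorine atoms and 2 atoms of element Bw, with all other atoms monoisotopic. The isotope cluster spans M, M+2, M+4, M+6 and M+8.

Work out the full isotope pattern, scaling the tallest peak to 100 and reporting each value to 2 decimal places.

28.90 : 93.70 : 100.00 : 39.00 : 5.01

Chlorine pattern (n=2): 0.57395776 : 0.36728448 : 0.05875776
Element Bw pattern (n=2): 0.18887716 : 0.49144568 : 0.31967716
Convolve the two distributions (both contribute in 2-u steps):
  M: 0.57395776×0.18887716 = 0.108408
  M+2: 0.57395776×0.49144568 + 0.36728448×0.18887716 = 0.351441
  M+4: 0.57395776×0.31967716 + 0.36728448×0.49144568 + 0.05875776×0.18887716 = 0.375080
  M+6: 0.36728448×0.31967716 + 0.05875776×0.49144568 = 0.146289
  M+8: 0.05875776×0.31967716 = 0.018784
Scale to base peak (0.375080) = 100: 28.90 : 93.70 : 100.00 : 39.00 : 5.01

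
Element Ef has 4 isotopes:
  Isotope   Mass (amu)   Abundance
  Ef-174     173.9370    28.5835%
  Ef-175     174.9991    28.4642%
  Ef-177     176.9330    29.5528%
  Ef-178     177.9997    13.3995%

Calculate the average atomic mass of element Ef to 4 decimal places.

Weight each isotope mass by its fractional abundance: 0.285835 × 173.9370 + 0.284642 × 174.9991 + 0.295528 × 176.9330 + 0.133995 × 177.9997
= 49.71728 + 49.81209 + 52.28866 + 23.85107 = 175.66910 amu

175.6691 amu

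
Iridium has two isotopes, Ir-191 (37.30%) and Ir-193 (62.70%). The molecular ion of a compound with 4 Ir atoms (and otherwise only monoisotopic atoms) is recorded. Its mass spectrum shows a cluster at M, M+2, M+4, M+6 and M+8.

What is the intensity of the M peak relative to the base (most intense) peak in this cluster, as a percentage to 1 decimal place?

5.3%

(0.3730 + 0.6270)^4 gives M 0.0194, M+2 0.1302, M+4 0.3282, M+6 0.3678, M+8 0.1546; the largest is M+6.
P(M+6) = C(4,3) × 0.3730^1 × 0.6270^3 = 4 × 0.3730 × 0.24649188 = 0.367766 (base)
P(M) = C(4,0) × 0.3730^4 × 0.6270^0 = 1 × 0.01935688 × 1.0000 = 0.019357
Relative intensity = 0.019357 / 0.367766 × 100 = 5.3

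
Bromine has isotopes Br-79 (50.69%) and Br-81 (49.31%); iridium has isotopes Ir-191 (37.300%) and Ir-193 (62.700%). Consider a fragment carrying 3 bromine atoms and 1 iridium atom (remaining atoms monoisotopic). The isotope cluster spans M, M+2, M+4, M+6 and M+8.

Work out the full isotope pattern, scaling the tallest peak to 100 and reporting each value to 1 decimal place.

Bromine pattern (n=3): 0.13024674 : 0.3801026 : 0.36975457 : 0.11989609
Iridium pattern (n=1): 0.3730 : 0.6270
Convolve the two distributions (both contribute in 2-u steps):
  M: 0.13024674×0.3730 = 0.048582
  M+2: 0.13024674×0.6270 + 0.3801026×0.3730 = 0.223443
  M+4: 0.3801026×0.6270 + 0.36975457×0.3730 = 0.376243
  M+6: 0.36975457×0.6270 + 0.11989609×0.3730 = 0.276557
  M+8: 0.11989609×0.6270 = 0.075175
Scale to base peak (0.376243) = 100: 12.9 : 59.4 : 100.0 : 73.5 : 20.0

12.9 : 59.4 : 100.0 : 73.5 : 20.0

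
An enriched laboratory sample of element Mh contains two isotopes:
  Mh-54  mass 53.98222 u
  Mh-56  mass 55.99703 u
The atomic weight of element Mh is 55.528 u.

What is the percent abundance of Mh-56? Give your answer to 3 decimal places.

Writing the weighted mean with unknown fraction x of Mh-54:
53.98222·x + 55.99703·(1 − x) = 55.528
(53.98222 − 55.99703)·x = 55.528 − 55.99703
x = -0.46903 / -2.01481 = 0.23279 → 23.279% Mh-54, 76.721% Mh-56.

76.721%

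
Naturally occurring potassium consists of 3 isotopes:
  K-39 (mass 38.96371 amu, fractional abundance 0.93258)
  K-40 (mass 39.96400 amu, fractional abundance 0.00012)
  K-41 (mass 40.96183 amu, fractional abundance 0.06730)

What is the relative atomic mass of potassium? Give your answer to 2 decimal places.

The abundance-weighted mean is 0.93258 × 38.96371 + 0.00012 × 39.96400 + 0.06730 × 40.96183
= 36.336777 + 0.004796 + 2.756731 = 39.098304 amu

39.10 amu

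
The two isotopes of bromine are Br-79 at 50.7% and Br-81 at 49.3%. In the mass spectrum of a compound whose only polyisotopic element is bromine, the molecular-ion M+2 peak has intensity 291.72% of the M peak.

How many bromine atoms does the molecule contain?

3

With n Br atoms, P(M+2)/P(M) = C(n,1)·p^(n−1)q / p^n = n·q/p = n · 0.493/0.507.
n = 2.9172 × 0.507/0.493 = 3.00 ≈ 3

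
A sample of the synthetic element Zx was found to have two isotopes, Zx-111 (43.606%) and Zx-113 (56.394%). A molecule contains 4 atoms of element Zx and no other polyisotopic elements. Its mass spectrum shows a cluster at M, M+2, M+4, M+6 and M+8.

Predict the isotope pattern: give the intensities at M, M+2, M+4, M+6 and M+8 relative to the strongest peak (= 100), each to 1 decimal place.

Each Zx atom is independently Zx-111 (p = 0.43606) or Zx-113 (q = 0.56394); the cluster is the binomial expansion (p + q)^4.
P(M) = 0.43606^4 = 0.036156
P(M+2) = 4 × 0.43606^3 × 0.56394^1 = 0.187039
P(M+4) = 6 × 0.43606^2 × 0.56394^2 = 0.362835
P(M+6) = 4 × 0.43606^1 × 0.56394^3 = 0.312828
P(M+8) = 0.56394^4 = 0.101142
The M+4 peak is largest (0.362835); scaling to 100 gives 10.0 : 51.5 : 100.0 : 86.2 : 27.9.

10.0 : 51.5 : 100.0 : 86.2 : 27.9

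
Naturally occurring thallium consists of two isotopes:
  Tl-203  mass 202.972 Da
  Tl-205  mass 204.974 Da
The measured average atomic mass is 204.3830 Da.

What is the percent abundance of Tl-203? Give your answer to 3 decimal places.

With x = fraction of Tl-203 (so Tl-205 is 1 − x):
202.972·x + 204.974·(1 − x) = 204.3830
(202.972 − 204.974)·x = 204.3830 − 204.974
x = -0.5910 / -2.002 = 0.29520 → 29.520% Tl-203, 70.480% Tl-205.

29.520%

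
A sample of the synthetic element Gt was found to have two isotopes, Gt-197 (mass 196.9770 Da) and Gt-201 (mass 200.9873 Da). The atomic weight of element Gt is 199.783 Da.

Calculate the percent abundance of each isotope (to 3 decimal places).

Writing the weighted mean with unknown fraction x of Gt-197:
196.9770·x + 200.9873·(1 − x) = 199.783
(196.9770 − 200.9873)·x = 199.783 − 200.9873
x = -1.2043 / -4.0103 = 0.30030 → 30.030% Gt-197, 69.970% Gt-201.

Gt-197: 30.030%, Gt-201: 69.970%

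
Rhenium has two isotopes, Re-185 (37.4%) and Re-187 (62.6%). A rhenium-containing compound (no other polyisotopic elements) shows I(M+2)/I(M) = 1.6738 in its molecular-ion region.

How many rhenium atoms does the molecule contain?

1

The M+2/M ratio from n Re atoms is n · q/p = n · 0.626/0.374.
n = 1.6738 × 0.374/0.626 = 1.00 ≈ 1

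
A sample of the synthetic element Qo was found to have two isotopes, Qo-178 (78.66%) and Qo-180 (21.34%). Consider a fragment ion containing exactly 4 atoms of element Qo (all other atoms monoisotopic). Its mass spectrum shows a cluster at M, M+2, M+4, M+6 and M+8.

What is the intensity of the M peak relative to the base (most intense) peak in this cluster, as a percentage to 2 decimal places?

92.15%

Binomial terms of (0.7866 + 0.2134)^4: M 0.3828, M+2 0.4154, M+4 0.1691, M+6 0.0306, M+8 0.0021 → M+2 is the base peak.
P(M+2) = C(4,1) × 0.7866^3 × 0.2134^1 = 4 × 0.48670054 × 0.2134 = 0.415448 (base)
P(M) = C(4,0) × 0.7866^4 × 0.2134^0 = 1 × 0.38283864 × 1.0000 = 0.382839
Relative intensity = 0.382839 / 0.415448 × 100 = 92.15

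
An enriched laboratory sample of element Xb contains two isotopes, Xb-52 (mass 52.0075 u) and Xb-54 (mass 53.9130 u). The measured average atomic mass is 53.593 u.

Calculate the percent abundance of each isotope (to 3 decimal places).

Xb-52: 16.793%, Xb-54: 83.207%

Let x be the fractional abundance of Xb-52; then Xb-54 has abundance 1 − x.
52.0075·x + 53.9130·(1 − x) = 53.593
(52.0075 − 53.9130)·x = 53.593 − 53.9130
x = -0.3200 / -1.9055 = 0.16793 → 16.793% Xb-52, 83.207% Xb-54.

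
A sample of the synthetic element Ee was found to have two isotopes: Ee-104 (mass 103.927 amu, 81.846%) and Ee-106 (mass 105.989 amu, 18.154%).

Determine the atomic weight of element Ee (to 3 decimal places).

104.301 amu

Average mass = Σ (abundance × isotope mass) = 0.81846 × 103.927 + 0.18154 × 105.989
= 85.0601 + 19.2412 = 104.3013 amu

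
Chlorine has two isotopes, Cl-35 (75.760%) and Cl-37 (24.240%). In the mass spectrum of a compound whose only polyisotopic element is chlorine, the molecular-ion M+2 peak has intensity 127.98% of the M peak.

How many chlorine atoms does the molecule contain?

4

With n Cl atoms, P(M+2)/P(M) = C(n,1)·p^(n−1)q / p^n = n·q/p = n · 0.24240/0.75760.
n = 1.2798 × 0.75760/0.24240 = 4.00 ≈ 4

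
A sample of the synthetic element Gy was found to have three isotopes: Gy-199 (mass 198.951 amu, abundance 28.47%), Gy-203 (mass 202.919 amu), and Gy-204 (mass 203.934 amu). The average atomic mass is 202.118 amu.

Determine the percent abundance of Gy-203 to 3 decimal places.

39.147%

Let x and y be the fractions of Gy-203 and Gy-204. Then x + y = 1 − 0.2847 = 0.7153 and 202.919x + 203.934y = 202.118 − 0.2847×198.951 = 145.4766503.
Substituting: 202.919x + 203.934(0.7153 − x) = 145.4766503
(202.919 − 203.934)x = -0.3973399  ⇒  x = 0.39147, y = 0.32383
Gy-203: 39.147%, Gy-204: 32.383%.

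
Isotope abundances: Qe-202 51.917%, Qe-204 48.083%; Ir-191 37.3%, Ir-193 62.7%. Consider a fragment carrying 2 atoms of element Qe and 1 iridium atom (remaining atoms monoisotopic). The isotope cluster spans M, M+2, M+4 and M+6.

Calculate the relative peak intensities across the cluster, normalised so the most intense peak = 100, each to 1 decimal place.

25.2 : 89.0 : 100.0 : 36.3

Element Qe pattern (n=2): 0.26953749 : 0.49926502 : 0.23119749
Iridium pattern (n=1): 0.3730 : 0.6270
Convolve the two distributions (both contribute in 2-u steps):
  M: 0.26953749×0.3730 = 0.100537
  M+2: 0.26953749×0.6270 + 0.49926502×0.3730 = 0.355226
  M+4: 0.49926502×0.6270 + 0.23119749×0.3730 = 0.399276
  M+6: 0.23119749×0.6270 = 0.144961
Scale to base peak (0.399276) = 100: 25.2 : 89.0 : 100.0 : 36.3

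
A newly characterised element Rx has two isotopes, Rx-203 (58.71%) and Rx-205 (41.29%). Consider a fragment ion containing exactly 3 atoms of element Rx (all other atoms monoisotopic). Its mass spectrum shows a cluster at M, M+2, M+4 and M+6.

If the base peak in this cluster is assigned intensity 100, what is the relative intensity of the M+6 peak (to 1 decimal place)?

(0.5871 + 0.4129)^3 gives M 0.2024, M+2 0.4270, M+4 0.3003, M+6 0.0704; the largest is M+2.
P(M+2) = C(3,1) × 0.5871^2 × 0.4129^1 = 3 × 0.34468641 × 0.4129 = 0.426963 (base)
P(M+6) = C(3,3) × 0.5871^0 × 0.4129^3 = 1 × 1.0000 × 0.07039384 = 0.070394
Relative intensity = 0.070394 / 0.426963 × 100 = 16.5

16.5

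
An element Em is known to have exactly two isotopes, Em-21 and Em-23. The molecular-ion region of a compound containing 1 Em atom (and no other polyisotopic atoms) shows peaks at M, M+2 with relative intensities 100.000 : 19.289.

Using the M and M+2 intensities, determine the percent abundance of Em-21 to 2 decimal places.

83.83%

Let p = fractional abundance of Em-21. I(M+2)/I(M) = [C(1,1)·p^0·(1−p)] / p^1 = 1·(1−p)/p = 19.289/100.000 = 0.1929
(1−p)/p = 0.1929/1 = 0.1929  ⇒  p = 1/(1 + 0.1929) = 0.8383
Em-21: 83.83%, Em-23: 16.17%.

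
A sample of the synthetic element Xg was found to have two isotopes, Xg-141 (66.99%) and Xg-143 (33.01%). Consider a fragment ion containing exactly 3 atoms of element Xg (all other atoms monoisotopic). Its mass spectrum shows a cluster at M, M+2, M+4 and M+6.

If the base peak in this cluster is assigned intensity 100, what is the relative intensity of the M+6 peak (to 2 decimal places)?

8.09

(0.6699 + 0.3301)^3 gives M 0.3006, M+2 0.4444, M+4 0.2190, M+6 0.0360; the largest is M+2.
P(M+2) = C(3,1) × 0.6699^2 × 0.3301^1 = 3 × 0.44876601 × 0.3301 = 0.444413 (base)
P(M+6) = C(3,3) × 0.6699^0 × 0.3301^3 = 1 × 1.0000 × 0.03596968 = 0.035970
Relative intensity = 0.035970 / 0.444413 × 100 = 8.09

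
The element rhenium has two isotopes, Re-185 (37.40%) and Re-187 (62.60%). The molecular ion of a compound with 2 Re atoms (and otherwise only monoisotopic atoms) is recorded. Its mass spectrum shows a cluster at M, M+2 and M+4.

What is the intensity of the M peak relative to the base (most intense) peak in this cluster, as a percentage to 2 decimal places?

29.87%

(0.3740 + 0.6260)^2 gives M 0.1399, M+2 0.4682, M+4 0.3919; the largest is M+2.
P(M+2) = C(2,1) × 0.3740^1 × 0.6260^1 = 2 × 0.3740 × 0.6260 = 0.468248 (base)
P(M) = C(2,0) × 0.3740^2 × 0.6260^0 = 1 × 0.139876 × 1.0000 = 0.139876
Relative intensity = 0.139876 / 0.468248 × 100 = 29.87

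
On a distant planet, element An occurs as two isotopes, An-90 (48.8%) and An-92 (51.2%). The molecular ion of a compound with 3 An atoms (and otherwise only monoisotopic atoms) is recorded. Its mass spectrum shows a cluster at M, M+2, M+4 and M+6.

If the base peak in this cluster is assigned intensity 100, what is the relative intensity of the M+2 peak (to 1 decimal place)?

Binomial terms of (0.488 + 0.512)^3: M 0.1162, M+2 0.3658, M+4 0.3838, M+6 0.1342 → M+4 is the base peak.
P(M+4) = C(3,2) × 0.488^1 × 0.512^2 = 3 × 0.4880 × 0.262144 = 0.383779 (base)
P(M+2) = C(3,1) × 0.488^2 × 0.512^1 = 3 × 0.238144 × 0.5120 = 0.365789
Relative intensity = 0.365789 / 0.383779 × 100 = 95.3

95.3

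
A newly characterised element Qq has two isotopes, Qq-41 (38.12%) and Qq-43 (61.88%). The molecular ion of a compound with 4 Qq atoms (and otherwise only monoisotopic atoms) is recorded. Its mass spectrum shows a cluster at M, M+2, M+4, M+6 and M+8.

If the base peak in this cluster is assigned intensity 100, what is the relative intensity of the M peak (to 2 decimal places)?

5.84

Term probabilities: M 0.0211, M+2 0.1371, M+4 0.3339, M+6 0.3613, M+8 0.1466. Base peak = M+6.
P(M+6) = C(4,3) × 0.3812^1 × 0.6188^3 = 4 × 0.3812 × 0.23694684 = 0.361297 (base)
P(M) = C(4,0) × 0.3812^4 × 0.6188^0 = 1 × 0.021116 × 1.0000 = 0.021116
Relative intensity = 0.021116 / 0.361297 × 100 = 5.84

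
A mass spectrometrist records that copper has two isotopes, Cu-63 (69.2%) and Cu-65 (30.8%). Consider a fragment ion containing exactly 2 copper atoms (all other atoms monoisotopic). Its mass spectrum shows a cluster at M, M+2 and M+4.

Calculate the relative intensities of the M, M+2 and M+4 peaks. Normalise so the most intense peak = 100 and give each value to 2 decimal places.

100.00 : 89.02 : 19.81

The 2 Cu atoms are independent, so intensities follow the terms of (0.692 + 0.308)^2.
P(M) = 0.692^2 = 0.478864
P(M+2) = 2 × 0.692^1 × 0.308^1 = 0.426272
P(M+4) = 0.308^2 = 0.094864
The M peak is largest (0.478864); scaling to 100 gives 100.00 : 89.02 : 19.81.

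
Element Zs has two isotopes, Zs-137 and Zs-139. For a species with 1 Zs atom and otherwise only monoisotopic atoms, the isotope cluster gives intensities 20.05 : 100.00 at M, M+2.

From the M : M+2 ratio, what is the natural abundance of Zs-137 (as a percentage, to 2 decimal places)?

Write p for the Zs-137 fraction. I(M+2)/I(M) = [C(1,1)·p^0·(1−p)] / p^1 = 1·(1−p)/p = 100.00/20.05 = 4.9875
(1−p)/p = 4.9875/1 = 4.9875  ⇒  p = 1/(1 + 4.9875) = 0.1670
Zs-137: 16.70%, Zs-139: 83.30%.

16.70%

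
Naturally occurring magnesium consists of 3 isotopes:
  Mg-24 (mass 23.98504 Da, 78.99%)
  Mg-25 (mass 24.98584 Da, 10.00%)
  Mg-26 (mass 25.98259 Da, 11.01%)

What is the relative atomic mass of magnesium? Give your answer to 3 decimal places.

24.305 Da

Weight each isotope mass by its fractional abundance: 0.7899 × 23.98504 + 0.1000 × 24.98584 + 0.1101 × 25.98259
= 18.945783 + 2.498584 + 2.860683 = 24.305050 Da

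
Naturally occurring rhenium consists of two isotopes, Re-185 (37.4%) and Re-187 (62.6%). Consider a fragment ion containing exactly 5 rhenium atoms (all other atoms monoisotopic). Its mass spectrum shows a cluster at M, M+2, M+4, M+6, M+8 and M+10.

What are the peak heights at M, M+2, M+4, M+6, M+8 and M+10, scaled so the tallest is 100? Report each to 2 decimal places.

The 5 Re atoms are independent, so intensities follow the terms of (0.374 + 0.626)^5.
P(M) = 0.374^5 = 0.007317
P(M+2) = 5 × 0.374^4 × 0.626^1 = 0.061239
P(M+4) = 10 × 0.374^3 × 0.626^2 = 0.205005
P(M+6) = 10 × 0.374^2 × 0.626^3 = 0.343136
P(M+8) = 5 × 0.374^1 × 0.626^4 = 0.287170
P(M+10) = 0.626^5 = 0.096133
The M+6 peak is largest (0.343136); scaling to 100 gives 2.13 : 17.85 : 59.74 : 100.00 : 83.69 : 28.02.

2.13 : 17.85 : 59.74 : 100.00 : 83.69 : 28.02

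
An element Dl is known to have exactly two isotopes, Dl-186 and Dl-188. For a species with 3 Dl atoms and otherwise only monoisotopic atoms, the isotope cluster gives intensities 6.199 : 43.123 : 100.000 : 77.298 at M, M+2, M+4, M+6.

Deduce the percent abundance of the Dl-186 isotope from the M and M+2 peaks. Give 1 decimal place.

30.1%

Write p for the Dl-186 fraction. I(M+2)/I(M) = [C(3,1)·p^2·(1−p)] / p^3 = 3·(1−p)/p = 43.123/6.199 = 6.9564
(1−p)/p = 6.9564/3 = 2.3188  ⇒  p = 1/(1 + 2.3188) = 0.3013
Dl-186: 30.1%, Dl-188: 69.9%.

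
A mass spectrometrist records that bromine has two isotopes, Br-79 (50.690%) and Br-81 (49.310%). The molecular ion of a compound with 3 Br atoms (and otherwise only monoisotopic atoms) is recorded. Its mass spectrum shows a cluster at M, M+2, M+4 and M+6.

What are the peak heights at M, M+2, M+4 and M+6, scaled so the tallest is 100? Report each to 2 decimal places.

34.27 : 100.00 : 97.28 : 31.54

Expanding (0.50690 + 0.49310)^3:
P(M) = 0.50690^3 = 0.130247
P(M+2) = 3 × 0.50690^2 × 0.49310^1 = 0.380103
P(M+4) = 3 × 0.50690^1 × 0.49310^2 = 0.369755
P(M+6) = 0.49310^3 = 0.119896
The M+2 peak is largest (0.380103); scaling to 100 gives 34.27 : 100.00 : 97.28 : 31.54.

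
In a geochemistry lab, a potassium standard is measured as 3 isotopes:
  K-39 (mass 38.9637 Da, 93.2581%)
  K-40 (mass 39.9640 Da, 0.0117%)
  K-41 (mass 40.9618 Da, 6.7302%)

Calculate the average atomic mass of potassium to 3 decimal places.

39.098 Da

Ar = Σ fᵢ·mᵢ = 0.932581 × 38.9637 + 0.000117 × 39.9640 + 0.067302 × 40.9618
= 36.33681 + 0.00468 + 2.75681 = 39.09830 Da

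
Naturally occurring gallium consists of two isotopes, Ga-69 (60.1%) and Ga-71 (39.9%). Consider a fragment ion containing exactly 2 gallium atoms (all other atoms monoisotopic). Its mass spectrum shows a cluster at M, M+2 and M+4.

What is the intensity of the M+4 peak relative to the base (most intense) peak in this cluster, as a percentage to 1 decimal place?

33.2%

(0.601 + 0.399)^2 gives M 0.3612, M+2 0.4796, M+4 0.1592; the largest is M+2.
P(M+2) = C(2,1) × 0.601^1 × 0.399^1 = 2 × 0.6010 × 0.3990 = 0.479598 (base)
P(M+4) = C(2,2) × 0.601^0 × 0.399^2 = 1 × 1.0000 × 0.159201 = 0.159201
Relative intensity = 0.159201 / 0.479598 × 100 = 33.2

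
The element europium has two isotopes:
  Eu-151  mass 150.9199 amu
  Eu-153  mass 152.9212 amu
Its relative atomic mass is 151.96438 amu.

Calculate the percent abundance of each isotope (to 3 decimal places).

Eu-151: 47.810%, Eu-153: 52.190%

Let x be the fractional abundance of Eu-151; then Eu-153 has abundance 1 − x.
150.9199·x + 152.9212·(1 − x) = 151.96438
(150.9199 − 152.9212)·x = 151.96438 − 152.9212
x = -0.95682 / -2.0013 = 0.47810 → 47.810% Eu-151, 52.190% Eu-153.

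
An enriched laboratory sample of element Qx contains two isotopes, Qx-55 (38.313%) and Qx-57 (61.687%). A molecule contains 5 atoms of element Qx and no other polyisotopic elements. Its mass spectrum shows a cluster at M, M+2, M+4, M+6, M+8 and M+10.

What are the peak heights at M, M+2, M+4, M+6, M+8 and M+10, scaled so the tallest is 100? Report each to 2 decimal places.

Expanding (0.38313 + 0.61687)^5:
P(M) = 0.38313^5 = 0.008255
P(M+2) = 5 × 0.38313^4 × 0.61687^1 = 0.066458
P(M+4) = 10 × 0.38313^3 × 0.61687^2 = 0.214006
P(M+6) = 10 × 0.38313^2 × 0.61687^3 = 0.344567
P(M+8) = 5 × 0.38313^1 × 0.61687^4 = 0.277390
P(M+10) = 0.61687^5 = 0.089324
The M+6 peak is largest (0.344567); scaling to 100 gives 2.40 : 19.29 : 62.11 : 100.00 : 80.50 : 25.92.

2.40 : 19.29 : 62.11 : 100.00 : 80.50 : 25.92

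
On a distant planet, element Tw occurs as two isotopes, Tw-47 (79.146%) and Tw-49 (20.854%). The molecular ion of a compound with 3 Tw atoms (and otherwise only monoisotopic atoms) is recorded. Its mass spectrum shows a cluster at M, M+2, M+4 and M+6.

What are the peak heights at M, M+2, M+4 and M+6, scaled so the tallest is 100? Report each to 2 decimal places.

Each Tw atom is independently Tw-47 (p = 0.79146) or Tw-49 (q = 0.20854); the cluster is the binomial expansion (p + q)^3.
P(M) = 0.79146^3 = 0.495778
P(M+2) = 3 × 0.79146^2 × 0.20854^1 = 0.391894
P(M+4) = 3 × 0.79146^1 × 0.20854^2 = 0.103259
P(M+6) = 0.20854^3 = 0.009069
The M peak is largest (0.495778); scaling to 100 gives 100.00 : 79.05 : 20.83 : 1.83.

100.00 : 79.05 : 20.83 : 1.83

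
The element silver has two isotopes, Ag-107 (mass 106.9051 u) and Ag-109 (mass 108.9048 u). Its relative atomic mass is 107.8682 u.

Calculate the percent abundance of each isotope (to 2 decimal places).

Ag-107: 51.84%, Ag-109: 48.16%

Writing the weighted mean with unknown fraction x of Ag-107:
106.9051·x + 108.9048·(1 − x) = 107.8682
(106.9051 − 108.9048)·x = 107.8682 − 108.9048
x = -1.0366 / -1.9997 = 0.51838 → 51.84% Ag-107, 48.16% Ag-109.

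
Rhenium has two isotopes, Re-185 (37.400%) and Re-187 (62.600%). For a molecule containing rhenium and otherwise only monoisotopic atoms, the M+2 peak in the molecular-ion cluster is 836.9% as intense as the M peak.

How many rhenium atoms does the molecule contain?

5

The M+2/M ratio from n Re atoms is n · q/p = n · 0.62600/0.37400.
n = 8.369 × 0.37400/0.62600 = 5.00 ≈ 5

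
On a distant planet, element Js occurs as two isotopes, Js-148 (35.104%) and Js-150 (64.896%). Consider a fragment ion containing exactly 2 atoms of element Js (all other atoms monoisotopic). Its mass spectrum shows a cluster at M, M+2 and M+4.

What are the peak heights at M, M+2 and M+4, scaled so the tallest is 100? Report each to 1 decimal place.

27.0 : 100.0 : 92.4

The 2 Js atoms are independent, so intensities follow the terms of (0.35104 + 0.64896)^2.
P(M) = 0.35104^2 = 0.123229
P(M+2) = 2 × 0.35104^1 × 0.64896^1 = 0.455622
P(M+4) = 0.64896^2 = 0.421149
The M+2 peak is largest (0.455622); scaling to 100 gives 27.0 : 100.0 : 92.4.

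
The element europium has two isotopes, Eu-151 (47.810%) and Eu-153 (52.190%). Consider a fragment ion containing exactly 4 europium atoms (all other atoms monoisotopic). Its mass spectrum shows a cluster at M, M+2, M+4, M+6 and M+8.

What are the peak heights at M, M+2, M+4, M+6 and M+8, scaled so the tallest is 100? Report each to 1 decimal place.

The 4 Eu atoms are independent, so intensities follow the terms of (0.47810 + 0.52190)^4.
P(M) = 0.47810^4 = 0.052249
P(M+2) = 4 × 0.47810^3 × 0.52190^1 = 0.228141
P(M+4) = 6 × 0.47810^2 × 0.52190^2 = 0.373563
P(M+6) = 4 × 0.47810^1 × 0.52190^3 = 0.271857
P(M+8) = 0.52190^4 = 0.074191
The M+4 peak is largest (0.373563); scaling to 100 gives 14.0 : 61.1 : 100.0 : 72.8 : 19.9.

14.0 : 61.1 : 100.0 : 72.8 : 19.9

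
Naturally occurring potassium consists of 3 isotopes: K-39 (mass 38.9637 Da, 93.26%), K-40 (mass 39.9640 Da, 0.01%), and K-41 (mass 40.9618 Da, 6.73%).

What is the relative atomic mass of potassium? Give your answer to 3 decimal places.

Average mass = Σ (abundance × isotope mass) = 0.9326 × 38.9637 + 0.0001 × 39.9640 + 0.0673 × 40.9618
= 36.33755 + 0.00400 + 2.75673 = 39.09828 Da

39.098 Da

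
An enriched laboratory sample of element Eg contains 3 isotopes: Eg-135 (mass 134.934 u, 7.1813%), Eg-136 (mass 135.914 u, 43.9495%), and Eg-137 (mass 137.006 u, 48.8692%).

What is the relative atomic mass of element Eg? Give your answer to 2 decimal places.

Ar = Σ fᵢ·mᵢ = 0.071813 × 134.934 + 0.439495 × 135.914 + 0.488692 × 137.006
= 9.6900 + 59.7335 + 66.9537 = 136.3772 u

136.38 u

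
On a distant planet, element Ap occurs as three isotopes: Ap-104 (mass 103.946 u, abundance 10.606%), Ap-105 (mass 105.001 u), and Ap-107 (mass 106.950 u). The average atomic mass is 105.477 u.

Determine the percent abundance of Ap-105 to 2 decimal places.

59.23%

Let x and y be the fractions of Ap-105 and Ap-107. Then x + y = 1 − 0.10606 = 0.89394 and 105.001x + 106.950y = 105.477 − 0.10606×103.946 = 94.45248724.
Substituting: 105.001x + 106.950(0.89394 − x) = 94.45248724
(105.001 − 106.950)x = -1.15439576  ⇒  x = 0.59230, y = 0.30164
Ap-105: 59.23%, Ap-107: 30.16%.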